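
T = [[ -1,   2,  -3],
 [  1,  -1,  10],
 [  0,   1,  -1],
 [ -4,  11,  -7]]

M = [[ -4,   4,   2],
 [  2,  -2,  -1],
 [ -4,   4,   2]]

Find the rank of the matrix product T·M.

First compute TM:
[[ 20, -20, -10],
 [-46,  46,  23],
 [  6,  -6,  -3],
 [ 66, -66, -33]]
Now row reduce the product.
R2 ← R2 + (23/10)·R1: [0, 0, 0]
R3 ← R3 − (3/10)·R1: [0, 0, 0]
R4 ← R4 − (33/10)·R1: [0, 0, 0]
1 nonzero row, so rank(TM) = 1.

1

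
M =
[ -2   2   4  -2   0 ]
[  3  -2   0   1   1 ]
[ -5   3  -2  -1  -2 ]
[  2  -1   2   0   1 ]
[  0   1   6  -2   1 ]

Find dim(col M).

Row reduce to echelon form.
R2 ← R2 + (3/2)·R1: [0, 1, 6, -2, 1]
R3 ← R3 − (5/2)·R1: [0, -2, -12, 4, -2]
R4 ← R4 + R1: [0, 1, 6, -2, 1]
R3 ← R3 + (2)·R2: [0, 0, 0, 0, 0]
R4 ← R4 − R2: [0, 0, 0, 0, 0]
R5 ← R5 − R2: [0, 0, 0, 0, 0]
Echelon form has 2 nonzero rows, so rank(M) = 2.
The column space has dimension equal to the rank: 2.

2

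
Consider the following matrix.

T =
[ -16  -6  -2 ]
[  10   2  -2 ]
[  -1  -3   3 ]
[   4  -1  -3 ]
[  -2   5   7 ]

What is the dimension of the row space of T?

Row reduce to echelon form.
R2 ← R2 + (5/8)·R1: [0, -7/4, -13/4]
R3 ← R3 − (1/16)·R1: [0, -21/8, 25/8]
R4 ← R4 + (1/4)·R1: [0, -5/2, -7/2]
R5 ← R5 − (1/8)·R1: [0, 23/4, 29/4]
R3 ← R3 − (3/2)·R2: [0, 0, 8]
R4 ← R4 − (10/7)·R2: [0, 0, 8/7]
R5 ← R5 + (23/7)·R2: [0, 0, -24/7]
R4 ← R4 − (1/7)·R3: [0, 0, 0]
R5 ← R5 + (3/7)·R3: [0, 0, 0]
Echelon form has 3 nonzero rows, so rank(T) = 3.
The row space has dimension equal to the rank: 3.

3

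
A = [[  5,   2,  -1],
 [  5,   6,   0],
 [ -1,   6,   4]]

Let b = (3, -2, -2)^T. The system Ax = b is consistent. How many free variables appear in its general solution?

Row reduce the augmented matrix [A | b].
R2 ← R2 − R1: [0, 4, 1, -5]
R3 ← R3 + (1/5)·R1: [0, 32/5, 19/5, -7/5]
R3 ← R3 − (8/5)·R2: [0, 0, 11/5, 33/5]
The echelon form has 3 nonzero rows, and every pivot lies in the first 3 columns, so rank(A) = rank([A|b]) = 3.
The system is consistent.
Free variables = (unknowns) − (rank) = 3 − 3 = 0.

0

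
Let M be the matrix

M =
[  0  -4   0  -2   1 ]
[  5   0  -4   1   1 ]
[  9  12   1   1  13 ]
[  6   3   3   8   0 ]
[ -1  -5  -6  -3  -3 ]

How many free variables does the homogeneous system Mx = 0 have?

Row reduce to echelon form.
Swap R1 ↔ R2
R3 ← R3 − (9/5)·R1: [0, 12, 41/5, -4/5, 56/5]
R4 ← R4 − (6/5)·R1: [0, 3, 39/5, 34/5, -6/5]
R5 ← R5 + (1/5)·R1: [0, -5, -34/5, -14/5, -14/5]
R3 ← R3 + (3)·R2: [0, 0, 41/5, -34/5, 71/5]
R4 ← R4 + (3/4)·R2: [0, 0, 39/5, 53/10, -9/20]
R5 ← R5 − (5/4)·R2: [0, 0, -34/5, -3/10, -81/20]
R4 ← R4 − (39/41)·R3: [0, 0, 0, 965/82, -2289/164]
R5 ← R5 + (34/41)·R3: [0, 0, 0, -487/82, 1267/164]
R5 ← R5 + (487/965)·R4: [0, 0, 0, 0, 658/965]
5 nonzero rows, so rank(M) = 5.
M has 5 columns; by rank–nullity, nullity = 5 − 5 = 0.

0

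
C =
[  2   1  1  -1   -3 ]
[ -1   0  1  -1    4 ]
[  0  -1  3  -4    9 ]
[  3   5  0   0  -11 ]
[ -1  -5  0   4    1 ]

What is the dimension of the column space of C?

Row reduce to echelon form.
R2 ← R2 + (1/2)·R1: [0, 1/2, 3/2, -3/2, 5/2]
R4 ← R4 − (3/2)·R1: [0, 7/2, -3/2, 3/2, -13/2]
R5 ← R5 + (1/2)·R1: [0, -9/2, 1/2, 7/2, -1/2]
R3 ← R3 + (2)·R2: [0, 0, 6, -7, 14]
R4 ← R4 − (7)·R2: [0, 0, -12, 12, -24]
R5 ← R5 + (9)·R2: [0, 0, 14, -10, 22]
R4 ← R4 + (2)·R3: [0, 0, 0, -2, 4]
R5 ← R5 − (7/3)·R3: [0, 0, 0, 19/3, -32/3]
R5 ← R5 + (19/6)·R4: [0, 0, 0, 0, 2]
Echelon form has 5 nonzero rows, so rank(C) = 5.
The column space has dimension equal to the rank: 5.

5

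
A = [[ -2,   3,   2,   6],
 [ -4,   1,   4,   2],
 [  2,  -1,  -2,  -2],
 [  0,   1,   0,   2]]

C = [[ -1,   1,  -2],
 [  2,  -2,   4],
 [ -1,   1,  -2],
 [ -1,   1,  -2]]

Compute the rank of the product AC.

First compute AC:
[[  0,   0,   0],
 [  0,   0,   0],
 [  0,   0,   0],
 [  0,   0,   0]]
Now row reduce the product.
0 nonzero rows, so rank(AC) = 0.

0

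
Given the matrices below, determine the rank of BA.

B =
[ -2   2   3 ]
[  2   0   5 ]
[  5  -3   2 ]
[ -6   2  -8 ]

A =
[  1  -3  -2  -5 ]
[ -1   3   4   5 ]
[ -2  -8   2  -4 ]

3

First compute BA:
[[-10, -12,  18,   8],
 [ -8, -46,   6, -30],
 [  4, -40, -18, -48],
 [  8,  88,   4,  72]]
Now row reduce the product.
R2 ← R2 − (4/5)·R1: [0, -182/5, -42/5, -182/5]
R3 ← R3 + (2/5)·R1: [0, -224/5, -54/5, -224/5]
R4 ← R4 + (4/5)·R1: [0, 392/5, 92/5, 392/5]
R3 ← R3 − (16/13)·R2: [0, 0, -6/13, 0]
R4 ← R4 + (28/13)·R2: [0, 0, 4/13, 0]
R4 ← R4 + (2/3)·R3: [0, 0, 0, 0]
3 nonzero rows, so rank(BA) = 3.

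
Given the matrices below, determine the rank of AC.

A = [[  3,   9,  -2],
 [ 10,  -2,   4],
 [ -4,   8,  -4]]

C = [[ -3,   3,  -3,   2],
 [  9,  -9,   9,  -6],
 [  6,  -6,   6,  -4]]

1

First compute AC:
[[ 60, -60,  60, -40],
 [-24,  24, -24,  16],
 [ 60, -60,  60, -40]]
Now row reduce the product.
R2 ← R2 + (2/5)·R1: [0, 0, 0, 0]
R3 ← R3 − R1: [0, 0, 0, 0]
1 nonzero row, so rank(AC) = 1.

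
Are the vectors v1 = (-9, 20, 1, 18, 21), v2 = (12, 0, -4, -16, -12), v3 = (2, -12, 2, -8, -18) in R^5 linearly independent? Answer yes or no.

yes

Form the matrix with these vectors as rows and row reduce.
R2 ← R2 + (4/3)·R1: [0, 80/3, -8/3, 8, 16]
R3 ← R3 + (2/9)·R1: [0, -68/9, 20/9, -4, -40/3]
R3 ← R3 + (17/60)·R2: [0, 0, 22/15, -26/15, -44/5]
3 nonzero rows, so the 3 vectors span a space of dimension 3.
Since 3 = 3, the vectors are linearly independent.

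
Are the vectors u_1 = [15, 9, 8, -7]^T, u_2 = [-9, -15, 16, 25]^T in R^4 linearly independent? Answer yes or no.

Form the matrix with these vectors as rows and row reduce.
R2 ← R2 + (3/5)·R1: [0, -48/5, 104/5, 104/5]
2 nonzero rows, so the 2 vectors span a space of dimension 2.
Since 2 = 2, the vectors are linearly independent.

yes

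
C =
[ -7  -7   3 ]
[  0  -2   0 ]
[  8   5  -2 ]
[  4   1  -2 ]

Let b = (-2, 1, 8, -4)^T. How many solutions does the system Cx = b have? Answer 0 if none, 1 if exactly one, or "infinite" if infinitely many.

Row reduce the augmented matrix [C | b].
R3 ← R3 + (8/7)·R1: [0, -3, 10/7, 40/7]
R4 ← R4 + (4/7)·R1: [0, -3, -2/7, -36/7]
R3 ← R3 − (3/2)·R2: [0, 0, 10/7, 59/14]
R4 ← R4 − (3/2)·R2: [0, 0, -2/7, -93/14]
R4 ← R4 + (1/5)·R3: [0, 0, 0, -29/5]
The echelon form has 4 nonzero rows; the last pivot sits in the augmented column, so rank(C) = 3 but rank([C|b]) = 4.
Since the ranks differ, the system is inconsistent.
It has no solutions.

0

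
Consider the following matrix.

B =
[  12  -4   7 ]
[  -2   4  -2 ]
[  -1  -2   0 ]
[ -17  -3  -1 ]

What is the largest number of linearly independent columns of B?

Row reduce to echelon form.
R2 ← R2 + (1/6)·R1: [0, 10/3, -5/6]
R3 ← R3 + (1/12)·R1: [0, -7/3, 7/12]
R4 ← R4 + (17/12)·R1: [0, -26/3, 107/12]
R3 ← R3 + (7/10)·R2: [0, 0, 0]
R4 ← R4 + (13/5)·R2: [0, 0, 27/4]
Swap R3 ↔ R4
Echelon form has 3 nonzero rows, so rank(B) = 3.
The rank gives the maximum number of linearly independent columns: 3.

3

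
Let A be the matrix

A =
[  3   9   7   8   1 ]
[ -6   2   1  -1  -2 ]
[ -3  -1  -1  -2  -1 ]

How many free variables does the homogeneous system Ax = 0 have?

Row reduce to echelon form.
R2 ← R2 + (2)·R1: [0, 20, 15, 15, 0]
R3 ← R3 + R1: [0, 8, 6, 6, 0]
R3 ← R3 − (2/5)·R2: [0, 0, 0, 0, 0]
2 nonzero rows, so rank(A) = 2.
A has 5 columns; by rank–nullity, nullity = 5 − 2 = 3.

3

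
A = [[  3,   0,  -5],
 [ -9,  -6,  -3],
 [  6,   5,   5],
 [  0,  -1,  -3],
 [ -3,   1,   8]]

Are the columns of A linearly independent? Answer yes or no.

no

Row reduce A to echelon form.
R2 ← R2 + (3)·R1: [0, -6, -18]
R3 ← R3 − (2)·R1: [0, 5, 15]
R5 ← R5 + R1: [0, 1, 3]
R3 ← R3 + (5/6)·R2: [0, 0, 0]
R4 ← R4 − (1/6)·R2: [0, 0, 0]
R5 ← R5 + (1/6)·R2: [0, 0, 0]
2 pivots among 3 columns.
Only 2 < 3 pivot columns, so the columns are linearly dependent.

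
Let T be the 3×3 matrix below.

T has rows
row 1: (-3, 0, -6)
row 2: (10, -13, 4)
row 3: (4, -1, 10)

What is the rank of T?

3

Row reduce to echelon form.
R2 ← R2 + (10/3)·R1: [0, -13, -16]
R3 ← R3 + (4/3)·R1: [0, -1, 2]
R3 ← R3 − (1/13)·R2: [0, 0, 42/13]
Echelon form has 3 nonzero rows, so rank(T) = 3.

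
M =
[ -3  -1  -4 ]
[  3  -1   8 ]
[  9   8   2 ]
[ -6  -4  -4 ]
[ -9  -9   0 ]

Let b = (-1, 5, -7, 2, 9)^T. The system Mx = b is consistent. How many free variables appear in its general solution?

1

Row reduce the augmented matrix [M | b].
R2 ← R2 + R1: [0, -2, 4, 4]
R3 ← R3 + (3)·R1: [0, 5, -10, -10]
R4 ← R4 − (2)·R1: [0, -2, 4, 4]
R5 ← R5 − (3)·R1: [0, -6, 12, 12]
R3 ← R3 + (5/2)·R2: [0, 0, 0, 0]
R4 ← R4 − R2: [0, 0, 0, 0]
R5 ← R5 − (3)·R2: [0, 0, 0, 0]
The echelon form has 2 nonzero rows, and every pivot lies in the first 3 columns, so rank(M) = rank([M|b]) = 2.
The system is consistent.
Free variables = (unknowns) − (rank) = 3 − 2 = 1.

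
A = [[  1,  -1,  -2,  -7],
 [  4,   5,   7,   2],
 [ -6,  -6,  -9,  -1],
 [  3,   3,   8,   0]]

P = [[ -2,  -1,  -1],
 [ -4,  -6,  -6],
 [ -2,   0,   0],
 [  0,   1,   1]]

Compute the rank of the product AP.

First compute AP:
[[  6,  -2,  -2],
 [-42, -32, -32],
 [ 54,  41,  41],
 [-34, -21, -21]]
Now row reduce the product.
R2 ← R2 + (7)·R1: [0, -46, -46]
R3 ← R3 − (9)·R1: [0, 59, 59]
R4 ← R4 + (17/3)·R1: [0, -97/3, -97/3]
R3 ← R3 + (59/46)·R2: [0, 0, 0]
R4 ← R4 − (97/138)·R2: [0, 0, 0]
2 nonzero rows, so rank(AP) = 2.

2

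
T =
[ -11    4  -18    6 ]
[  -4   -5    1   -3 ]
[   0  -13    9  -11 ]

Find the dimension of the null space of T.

Row reduce to echelon form.
R2 ← R2 − (4/11)·R1: [0, -71/11, 83/11, -57/11]
R3 ← R3 − (143/71)·R2: [0, 0, -440/71, -40/71]
3 nonzero rows, so rank(T) = 3.
T has 4 columns; by rank–nullity, nullity = 4 − 3 = 1.

1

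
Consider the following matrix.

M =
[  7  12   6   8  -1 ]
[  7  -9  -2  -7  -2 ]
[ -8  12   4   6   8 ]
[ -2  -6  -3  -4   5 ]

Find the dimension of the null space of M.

Row reduce to echelon form.
R2 ← R2 − R1: [0, -21, -8, -15, -1]
R3 ← R3 + (8/7)·R1: [0, 180/7, 76/7, 106/7, 48/7]
R4 ← R4 + (2/7)·R1: [0, -18/7, -9/7, -12/7, 33/7]
R3 ← R3 + (60/49)·R2: [0, 0, 52/49, -158/49, 276/49]
R4 ← R4 − (6/49)·R2: [0, 0, -15/49, 6/49, 237/49]
R4 ← R4 + (15/52)·R3: [0, 0, 0, -21/26, 84/13]
4 nonzero rows, so rank(M) = 4.
M has 5 columns; by rank–nullity, nullity = 5 − 4 = 1.

1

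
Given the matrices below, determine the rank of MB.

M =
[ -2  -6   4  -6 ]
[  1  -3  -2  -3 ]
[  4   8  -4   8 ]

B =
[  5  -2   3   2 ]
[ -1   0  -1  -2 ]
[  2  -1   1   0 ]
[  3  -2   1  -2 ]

2

First compute MB:
[[-14,  12,  -2,  20],
 [ -5,   6,   1,  14],
 [ 28, -20,   8, -24]]
Now row reduce the product.
R2 ← R2 − (5/14)·R1: [0, 12/7, 12/7, 48/7]
R3 ← R3 + (2)·R1: [0, 4, 4, 16]
R3 ← R3 − (7/3)·R2: [0, 0, 0, 0]
2 nonzero rows, so rank(MB) = 2.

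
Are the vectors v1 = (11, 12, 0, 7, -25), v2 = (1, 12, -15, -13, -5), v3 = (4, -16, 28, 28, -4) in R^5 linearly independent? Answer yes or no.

Form the matrix with these vectors as rows and row reduce.
R2 ← R2 − (1/11)·R1: [0, 120/11, -15, -150/11, -30/11]
R3 ← R3 − (4/11)·R1: [0, -224/11, 28, 280/11, 56/11]
R3 ← R3 + (28/15)·R2: [0, 0, 0, 0, 0]
2 nonzero rows, so the 3 vectors span a space of dimension 2.
Since 2 < 3, the vectors are linearly dependent.

no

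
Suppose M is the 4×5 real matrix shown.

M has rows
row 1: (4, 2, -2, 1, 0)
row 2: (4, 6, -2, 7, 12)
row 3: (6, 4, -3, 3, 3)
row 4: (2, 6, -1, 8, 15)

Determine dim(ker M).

3

Row reduce to echelon form.
R2 ← R2 − R1: [0, 4, 0, 6, 12]
R3 ← R3 − (3/2)·R1: [0, 1, 0, 3/2, 3]
R4 ← R4 − (1/2)·R1: [0, 5, 0, 15/2, 15]
R3 ← R3 − (1/4)·R2: [0, 0, 0, 0, 0]
R4 ← R4 − (5/4)·R2: [0, 0, 0, 0, 0]
2 nonzero rows, so rank(M) = 2.
M has 5 columns; by rank–nullity, nullity = 5 − 2 = 3.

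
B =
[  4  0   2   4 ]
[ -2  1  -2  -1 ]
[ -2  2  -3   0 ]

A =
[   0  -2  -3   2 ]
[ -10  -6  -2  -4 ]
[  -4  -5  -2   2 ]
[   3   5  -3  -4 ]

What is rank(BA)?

First compute BA:
[[  4,   2, -28,  -4],
 [ -5,   3,  11,  -8],
 [ -8,   7,   8, -18]]
Now row reduce the product.
R2 ← R2 + (5/4)·R1: [0, 11/2, -24, -13]
R3 ← R3 + (2)·R1: [0, 11, -48, -26]
R3 ← R3 − (2)·R2: [0, 0, 0, 0]
2 nonzero rows, so rank(BA) = 2.

2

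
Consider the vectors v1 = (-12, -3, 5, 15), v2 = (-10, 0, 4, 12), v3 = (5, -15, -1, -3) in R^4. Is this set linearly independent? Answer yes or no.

no

Form the matrix with these vectors as rows and row reduce.
R2 ← R2 − (5/6)·R1: [0, 5/2, -1/6, -1/2]
R3 ← R3 + (5/12)·R1: [0, -65/4, 13/12, 13/4]
R3 ← R3 + (13/2)·R2: [0, 0, 0, 0]
2 nonzero rows, so the 3 vectors span a space of dimension 2.
Since 2 < 3, the vectors are linearly dependent.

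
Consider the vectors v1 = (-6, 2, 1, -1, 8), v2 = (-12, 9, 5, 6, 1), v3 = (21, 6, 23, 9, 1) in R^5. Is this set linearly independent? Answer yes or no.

Form the matrix with these vectors as rows and row reduce.
R2 ← R2 − (2)·R1: [0, 5, 3, 8, -15]
R3 ← R3 + (7/2)·R1: [0, 13, 53/2, 11/2, 29]
R3 ← R3 − (13/5)·R2: [0, 0, 187/10, -153/10, 68]
3 nonzero rows, so the 3 vectors span a space of dimension 3.
Since 3 = 3, the vectors are linearly independent.

yes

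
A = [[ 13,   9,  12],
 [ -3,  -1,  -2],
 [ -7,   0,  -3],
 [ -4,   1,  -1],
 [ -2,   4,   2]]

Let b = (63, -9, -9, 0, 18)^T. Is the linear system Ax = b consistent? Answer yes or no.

Row reduce the augmented matrix [A | b].
R2 ← R2 + (3/13)·R1: [0, 14/13, 10/13, 72/13]
R3 ← R3 + (7/13)·R1: [0, 63/13, 45/13, 324/13]
R4 ← R4 + (4/13)·R1: [0, 49/13, 35/13, 252/13]
R5 ← R5 + (2/13)·R1: [0, 70/13, 50/13, 360/13]
R3 ← R3 − (9/2)·R2: [0, 0, 0, 0]
R4 ← R4 − (7/2)·R2: [0, 0, 0, 0]
R5 ← R5 − (5)·R2: [0, 0, 0, 0]
The echelon form has 2 nonzero rows, and every pivot lies in the first 3 columns, so rank(A) = rank([A|b]) = 2.
The system is consistent.

yes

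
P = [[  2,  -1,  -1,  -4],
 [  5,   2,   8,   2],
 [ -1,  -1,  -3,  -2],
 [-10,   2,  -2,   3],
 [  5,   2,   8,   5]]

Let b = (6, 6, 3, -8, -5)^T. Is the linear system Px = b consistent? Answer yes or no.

no

Row reduce the augmented matrix [P | b].
R2 ← R2 − (5/2)·R1: [0, 9/2, 21/2, 12, -9]
R3 ← R3 + (1/2)·R1: [0, -3/2, -7/2, -4, 6]
R4 ← R4 + (5)·R1: [0, -3, -7, -17, 22]
R5 ← R5 − (5/2)·R1: [0, 9/2, 21/2, 15, -20]
R3 ← R3 + (1/3)·R2: [0, 0, 0, 0, 3]
R4 ← R4 + (2/3)·R2: [0, 0, 0, -9, 16]
R5 ← R5 − R2: [0, 0, 0, 3, -11]
Swap R3 ↔ R4
R5 ← R5 + (1/3)·R3: [0, 0, 0, 0, -17/3]
R5 ← R5 + (17/9)·R4: [0, 0, 0, 0, 0]
The echelon form has 4 nonzero rows; the last pivot sits in the augmented column, so rank(P) = 3 but rank([P|b]) = 4.
Since the ranks differ, the system is inconsistent.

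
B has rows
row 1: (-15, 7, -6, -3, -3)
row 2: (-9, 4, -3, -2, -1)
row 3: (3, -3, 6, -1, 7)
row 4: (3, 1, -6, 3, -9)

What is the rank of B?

Row reduce to echelon form.
R2 ← R2 − (3/5)·R1: [0, -1/5, 3/5, -1/5, 4/5]
R3 ← R3 + (1/5)·R1: [0, -8/5, 24/5, -8/5, 32/5]
R4 ← R4 + (1/5)·R1: [0, 12/5, -36/5, 12/5, -48/5]
R3 ← R3 − (8)·R2: [0, 0, 0, 0, 0]
R4 ← R4 + (12)·R2: [0, 0, 0, 0, 0]
Echelon form has 2 nonzero rows, so rank(B) = 2.

2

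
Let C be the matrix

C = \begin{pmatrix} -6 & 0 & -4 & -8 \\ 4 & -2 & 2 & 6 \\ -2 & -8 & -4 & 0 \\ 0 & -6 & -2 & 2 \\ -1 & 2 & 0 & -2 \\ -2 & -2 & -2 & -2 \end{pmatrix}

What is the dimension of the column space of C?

2

Row reduce to echelon form.
R2 ← R2 + (2/3)·R1: [0, -2, -2/3, 2/3]
R3 ← R3 − (1/3)·R1: [0, -8, -8/3, 8/3]
R5 ← R5 − (1/6)·R1: [0, 2, 2/3, -2/3]
R6 ← R6 − (1/3)·R1: [0, -2, -2/3, 2/3]
R3 ← R3 − (4)·R2: [0, 0, 0, 0]
R4 ← R4 − (3)·R2: [0, 0, 0, 0]
R5 ← R5 + R2: [0, 0, 0, 0]
R6 ← R6 − R2: [0, 0, 0, 0]
Echelon form has 2 nonzero rows, so rank(C) = 2.
The column space has dimension equal to the rank: 2.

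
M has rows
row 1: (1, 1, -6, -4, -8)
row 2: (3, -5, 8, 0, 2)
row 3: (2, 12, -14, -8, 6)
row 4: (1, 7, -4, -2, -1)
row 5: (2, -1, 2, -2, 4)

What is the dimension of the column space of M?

Row reduce to echelon form.
R2 ← R2 − (3)·R1: [0, -8, 26, 12, 26]
R3 ← R3 − (2)·R1: [0, 10, -2, 0, 22]
R4 ← R4 − R1: [0, 6, 2, 2, 7]
R5 ← R5 − (2)·R1: [0, -3, 14, 6, 20]
R3 ← R3 + (5/4)·R2: [0, 0, 61/2, 15, 109/2]
R4 ← R4 + (3/4)·R2: [0, 0, 43/2, 11, 53/2]
R5 ← R5 − (3/8)·R2: [0, 0, 17/4, 3/2, 41/4]
R4 ← R4 − (43/61)·R3: [0, 0, 0, 26/61, -727/61]
R5 ← R5 − (17/122)·R3: [0, 0, 0, -36/61, 162/61]
R5 ← R5 + (18/13)·R4: [0, 0, 0, 0, -180/13]
Echelon form has 5 nonzero rows, so rank(M) = 5.
The column space has dimension equal to the rank: 5.

5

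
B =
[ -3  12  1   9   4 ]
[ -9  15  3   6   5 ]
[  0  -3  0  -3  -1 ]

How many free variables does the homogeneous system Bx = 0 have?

Row reduce to echelon form.
R2 ← R2 − (3)·R1: [0, -21, 0, -21, -7]
R3 ← R3 − (1/7)·R2: [0, 0, 0, 0, 0]
2 nonzero rows, so rank(B) = 2.
B has 5 columns; by rank–nullity, nullity = 5 − 2 = 3.

3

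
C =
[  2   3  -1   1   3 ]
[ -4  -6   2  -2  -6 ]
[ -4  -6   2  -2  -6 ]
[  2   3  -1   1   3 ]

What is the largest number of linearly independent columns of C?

Row reduce to echelon form.
R2 ← R2 + (2)·R1: [0, 0, 0, 0, 0]
R3 ← R3 + (2)·R1: [0, 0, 0, 0, 0]
R4 ← R4 − R1: [0, 0, 0, 0, 0]
Echelon form has 1 nonzero row, so rank(C) = 1.
The rank gives the maximum number of linearly independent columns: 1.

1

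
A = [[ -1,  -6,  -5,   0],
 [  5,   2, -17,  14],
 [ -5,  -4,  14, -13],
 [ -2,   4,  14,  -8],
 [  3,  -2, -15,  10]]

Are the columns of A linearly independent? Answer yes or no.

no

Row reduce A to echelon form.
R2 ← R2 + (5)·R1: [0, -28, -42, 14]
R3 ← R3 − (5)·R1: [0, 26, 39, -13]
R4 ← R4 − (2)·R1: [0, 16, 24, -8]
R5 ← R5 + (3)·R1: [0, -20, -30, 10]
R3 ← R3 + (13/14)·R2: [0, 0, 0, 0]
R4 ← R4 + (4/7)·R2: [0, 0, 0, 0]
R5 ← R5 − (5/7)·R2: [0, 0, 0, 0]
2 pivots among 4 columns.
Only 2 < 4 pivot columns, so the columns are linearly dependent.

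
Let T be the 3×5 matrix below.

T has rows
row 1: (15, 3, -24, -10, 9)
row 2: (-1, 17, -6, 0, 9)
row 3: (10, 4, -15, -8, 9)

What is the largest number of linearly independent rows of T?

3

Row reduce to echelon form.
R2 ← R2 + (1/15)·R1: [0, 86/5, -38/5, -2/3, 48/5]
R3 ← R3 − (2/3)·R1: [0, 2, 1, -4/3, 3]
R3 ← R3 − (5/43)·R2: [0, 0, 81/43, -54/43, 81/43]
Echelon form has 3 nonzero rows, so rank(T) = 3.
The rank gives the maximum number of linearly independent rows: 3.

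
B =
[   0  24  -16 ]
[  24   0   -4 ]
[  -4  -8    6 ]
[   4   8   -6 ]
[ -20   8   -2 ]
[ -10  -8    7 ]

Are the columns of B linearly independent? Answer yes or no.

no

Row reduce B to echelon form.
Swap R1 ↔ R2
R3 ← R3 + (1/6)·R1: [0, -8, 16/3]
R4 ← R4 − (1/6)·R1: [0, 8, -16/3]
R5 ← R5 + (5/6)·R1: [0, 8, -16/3]
R6 ← R6 + (5/12)·R1: [0, -8, 16/3]
R3 ← R3 + (1/3)·R2: [0, 0, 0]
R4 ← R4 − (1/3)·R2: [0, 0, 0]
R5 ← R5 − (1/3)·R2: [0, 0, 0]
R6 ← R6 + (1/3)·R2: [0, 0, 0]
2 pivots among 3 columns.
Only 2 < 3 pivot columns, so the columns are linearly dependent.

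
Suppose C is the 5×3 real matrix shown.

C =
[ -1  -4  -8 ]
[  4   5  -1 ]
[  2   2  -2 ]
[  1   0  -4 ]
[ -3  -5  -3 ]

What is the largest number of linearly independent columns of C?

Row reduce to echelon form.
R2 ← R2 + (4)·R1: [0, -11, -33]
R3 ← R3 + (2)·R1: [0, -6, -18]
R4 ← R4 + R1: [0, -4, -12]
R5 ← R5 − (3)·R1: [0, 7, 21]
R3 ← R3 − (6/11)·R2: [0, 0, 0]
R4 ← R4 − (4/11)·R2: [0, 0, 0]
R5 ← R5 + (7/11)·R2: [0, 0, 0]
Echelon form has 2 nonzero rows, so rank(C) = 2.
The rank gives the maximum number of linearly independent columns: 2.

2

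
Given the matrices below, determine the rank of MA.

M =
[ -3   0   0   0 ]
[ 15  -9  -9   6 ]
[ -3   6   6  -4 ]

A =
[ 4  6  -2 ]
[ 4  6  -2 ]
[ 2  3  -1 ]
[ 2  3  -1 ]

1

First compute MA:
[[-12, -18,   6],
 [ 18,  27,  -9],
 [ 16,  24,  -8]]
Now row reduce the product.
R2 ← R2 + (3/2)·R1: [0, 0, 0]
R3 ← R3 + (4/3)·R1: [0, 0, 0]
1 nonzero row, so rank(MA) = 1.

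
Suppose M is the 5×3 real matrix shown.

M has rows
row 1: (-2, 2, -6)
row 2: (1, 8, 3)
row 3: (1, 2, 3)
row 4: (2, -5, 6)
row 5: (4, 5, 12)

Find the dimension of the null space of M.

Row reduce to echelon form.
R2 ← R2 + (1/2)·R1: [0, 9, 0]
R3 ← R3 + (1/2)·R1: [0, 3, 0]
R4 ← R4 + R1: [0, -3, 0]
R5 ← R5 + (2)·R1: [0, 9, 0]
R3 ← R3 − (1/3)·R2: [0, 0, 0]
R4 ← R4 + (1/3)·R2: [0, 0, 0]
R5 ← R5 − R2: [0, 0, 0]
2 nonzero rows, so rank(M) = 2.
M has 3 columns; by rank–nullity, nullity = 3 − 2 = 1.

1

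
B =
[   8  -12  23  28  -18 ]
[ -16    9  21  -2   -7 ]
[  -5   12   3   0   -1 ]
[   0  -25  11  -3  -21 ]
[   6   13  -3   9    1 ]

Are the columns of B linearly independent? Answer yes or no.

yes

Row reduce B to echelon form.
R2 ← R2 + (2)·R1: [0, -15, 67, 54, -43]
R3 ← R3 + (5/8)·R1: [0, 9/2, 139/8, 35/2, -49/4]
R5 ← R5 − (3/4)·R1: [0, 22, -81/4, -12, 29/2]
R3 ← R3 + (3/10)·R2: [0, 0, 1499/40, 337/10, -503/20]
R4 ← R4 − (5/3)·R2: [0, 0, -302/3, -93, 152/3]
R5 ← R5 + (22/15)·R2: [0, 0, 4681/60, 336/5, -1457/30]
R4 ← R4 + (12080/4497)·R3: [0, 0, 0, -11125/4497, -75964/4497]
R5 ← R5 − (9362/4497)·R3: [0, 0, 0, -13301/4497, 17050/4497]
R5 ← R5 − (13301/11125)·R4: [0, 0, 0, 0, 266862/11125]
5 pivots among 5 columns.
Every column is a pivot column, so the columns are linearly independent.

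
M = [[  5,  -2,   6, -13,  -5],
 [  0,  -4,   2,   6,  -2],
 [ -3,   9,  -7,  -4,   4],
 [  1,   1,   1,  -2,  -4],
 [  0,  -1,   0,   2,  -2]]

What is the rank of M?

5

Row reduce to echelon form.
R3 ← R3 + (3/5)·R1: [0, 39/5, -17/5, -59/5, 1]
R4 ← R4 − (1/5)·R1: [0, 7/5, -1/5, 3/5, -3]
R3 ← R3 + (39/20)·R2: [0, 0, 1/2, -1/10, -29/10]
R4 ← R4 + (7/20)·R2: [0, 0, 1/2, 27/10, -37/10]
R5 ← R5 − (1/4)·R2: [0, 0, -1/2, 1/2, -3/2]
R4 ← R4 − R3: [0, 0, 0, 14/5, -4/5]
R5 ← R5 + R3: [0, 0, 0, 2/5, -22/5]
R5 ← R5 − (1/7)·R4: [0, 0, 0, 0, -30/7]
Echelon form has 5 nonzero rows, so rank(M) = 5.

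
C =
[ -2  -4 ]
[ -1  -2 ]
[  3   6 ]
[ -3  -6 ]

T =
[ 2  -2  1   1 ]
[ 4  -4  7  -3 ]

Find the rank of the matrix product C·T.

1

First compute CT:
[[-20,  20, -30,  10],
 [-10,  10, -15,   5],
 [ 30, -30,  45, -15],
 [-30,  30, -45,  15]]
Now row reduce the product.
R2 ← R2 − (1/2)·R1: [0, 0, 0, 0]
R3 ← R3 + (3/2)·R1: [0, 0, 0, 0]
R4 ← R4 − (3/2)·R1: [0, 0, 0, 0]
1 nonzero row, so rank(CT) = 1.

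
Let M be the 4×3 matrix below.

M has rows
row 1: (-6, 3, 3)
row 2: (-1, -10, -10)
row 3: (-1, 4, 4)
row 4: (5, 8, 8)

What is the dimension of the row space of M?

2

Row reduce to echelon form.
R2 ← R2 − (1/6)·R1: [0, -21/2, -21/2]
R3 ← R3 − (1/6)·R1: [0, 7/2, 7/2]
R4 ← R4 + (5/6)·R1: [0, 21/2, 21/2]
R3 ← R3 + (1/3)·R2: [0, 0, 0]
R4 ← R4 + R2: [0, 0, 0]
Echelon form has 2 nonzero rows, so rank(M) = 2.
The row space has dimension equal to the rank: 2.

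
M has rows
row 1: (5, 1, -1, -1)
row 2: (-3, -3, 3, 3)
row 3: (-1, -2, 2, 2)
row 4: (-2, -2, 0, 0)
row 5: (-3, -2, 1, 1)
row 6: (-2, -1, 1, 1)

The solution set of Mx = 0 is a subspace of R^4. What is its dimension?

Row reduce to echelon form.
R2 ← R2 + (3/5)·R1: [0, -12/5, 12/5, 12/5]
R3 ← R3 + (1/5)·R1: [0, -9/5, 9/5, 9/5]
R4 ← R4 + (2/5)·R1: [0, -8/5, -2/5, -2/5]
R5 ← R5 + (3/5)·R1: [0, -7/5, 2/5, 2/5]
R6 ← R6 + (2/5)·R1: [0, -3/5, 3/5, 3/5]
R3 ← R3 − (3/4)·R2: [0, 0, 0, 0]
R4 ← R4 − (2/3)·R2: [0, 0, -2, -2]
R5 ← R5 − (7/12)·R2: [0, 0, -1, -1]
R6 ← R6 − (1/4)·R2: [0, 0, 0, 0]
Swap R3 ↔ R4
R5 ← R5 − (1/2)·R3: [0, 0, 0, 0]
3 nonzero rows, so rank(M) = 3.
M has 4 columns; by rank–nullity, nullity = 4 − 3 = 1.

1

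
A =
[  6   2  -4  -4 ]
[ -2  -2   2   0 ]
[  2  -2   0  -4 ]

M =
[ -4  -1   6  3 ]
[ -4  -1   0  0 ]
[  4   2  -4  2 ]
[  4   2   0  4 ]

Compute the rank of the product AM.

First compute AM:
[[-64, -24,  52,  -6],
 [ 24,   8, -20,  -2],
 [-16,  -8,  12, -10]]
Now row reduce the product.
R2 ← R2 + (3/8)·R1: [0, -1, -1/2, -17/4]
R3 ← R3 − (1/4)·R1: [0, -2, -1, -17/2]
R3 ← R3 − (2)·R2: [0, 0, 0, 0]
2 nonzero rows, so rank(AM) = 2.

2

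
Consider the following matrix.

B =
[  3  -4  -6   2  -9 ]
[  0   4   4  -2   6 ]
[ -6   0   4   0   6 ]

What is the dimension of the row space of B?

2

Row reduce to echelon form.
R3 ← R3 + (2)·R1: [0, -8, -8, 4, -12]
R3 ← R3 + (2)·R2: [0, 0, 0, 0, 0]
Echelon form has 2 nonzero rows, so rank(B) = 2.
The row space has dimension equal to the rank: 2.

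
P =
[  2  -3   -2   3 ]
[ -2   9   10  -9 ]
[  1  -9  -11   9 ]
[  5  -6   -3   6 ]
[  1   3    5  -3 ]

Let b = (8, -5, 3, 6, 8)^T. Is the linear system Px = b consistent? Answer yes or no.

no

Row reduce the augmented matrix [P | b].
R2 ← R2 + R1: [0, 6, 8, -6, 3]
R3 ← R3 − (1/2)·R1: [0, -15/2, -10, 15/2, -1]
R4 ← R4 − (5/2)·R1: [0, 3/2, 2, -3/2, -14]
R5 ← R5 − (1/2)·R1: [0, 9/2, 6, -9/2, 4]
R3 ← R3 + (5/4)·R2: [0, 0, 0, 0, 11/4]
R4 ← R4 − (1/4)·R2: [0, 0, 0, 0, -59/4]
R5 ← R5 − (3/4)·R2: [0, 0, 0, 0, 7/4]
R4 ← R4 + (59/11)·R3: [0, 0, 0, 0, 0]
R5 ← R5 − (7/11)·R3: [0, 0, 0, 0, 0]
The echelon form has 3 nonzero rows; the last pivot sits in the augmented column, so rank(P) = 2 but rank([P|b]) = 3.
Since the ranks differ, the system is inconsistent.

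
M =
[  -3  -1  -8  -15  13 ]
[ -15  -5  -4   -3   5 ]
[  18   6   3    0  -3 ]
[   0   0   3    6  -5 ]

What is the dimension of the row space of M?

2

Row reduce to echelon form.
R2 ← R2 − (5)·R1: [0, 0, 36, 72, -60]
R3 ← R3 + (6)·R1: [0, 0, -45, -90, 75]
R3 ← R3 + (5/4)·R2: [0, 0, 0, 0, 0]
R4 ← R4 − (1/12)·R2: [0, 0, 0, 0, 0]
Echelon form has 2 nonzero rows, so rank(M) = 2.
The row space has dimension equal to the rank: 2.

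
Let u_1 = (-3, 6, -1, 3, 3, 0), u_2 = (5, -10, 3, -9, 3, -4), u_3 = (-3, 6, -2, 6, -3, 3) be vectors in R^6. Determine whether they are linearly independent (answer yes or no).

Form the matrix with these vectors as rows and row reduce.
R2 ← R2 + (5/3)·R1: [0, 0, 4/3, -4, 8, -4]
R3 ← R3 − R1: [0, 0, -1, 3, -6, 3]
R3 ← R3 + (3/4)·R2: [0, 0, 0, 0, 0, 0]
2 nonzero rows, so the 3 vectors span a space of dimension 2.
Since 2 < 3, the vectors are linearly dependent.

no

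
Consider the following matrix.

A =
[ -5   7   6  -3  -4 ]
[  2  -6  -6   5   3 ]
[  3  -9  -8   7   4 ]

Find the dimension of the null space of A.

2

Row reduce to echelon form.
R2 ← R2 + (2/5)·R1: [0, -16/5, -18/5, 19/5, 7/5]
R3 ← R3 + (3/5)·R1: [0, -24/5, -22/5, 26/5, 8/5]
R3 ← R3 − (3/2)·R2: [0, 0, 1, -1/2, -1/2]
3 nonzero rows, so rank(A) = 3.
A has 5 columns; by rank–nullity, nullity = 5 − 3 = 2.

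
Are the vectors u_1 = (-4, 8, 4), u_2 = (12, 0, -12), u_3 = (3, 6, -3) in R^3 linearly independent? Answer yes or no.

no

Form the matrix with these vectors as rows and row reduce.
R2 ← R2 + (3)·R1: [0, 24, 0]
R3 ← R3 + (3/4)·R1: [0, 12, 0]
R3 ← R3 − (1/2)·R2: [0, 0, 0]
2 nonzero rows, so the 3 vectors span a space of dimension 2.
Since 2 < 3, the vectors are linearly dependent.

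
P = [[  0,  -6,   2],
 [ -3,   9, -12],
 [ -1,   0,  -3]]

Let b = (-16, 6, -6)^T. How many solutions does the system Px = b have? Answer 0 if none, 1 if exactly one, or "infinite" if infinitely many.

Row reduce the augmented matrix [P | b].
Swap R1 ↔ R2
R3 ← R3 − (1/3)·R1: [0, -3, 1, -8]
R3 ← R3 − (1/2)·R2: [0, 0, 0, 0]
The echelon form has 2 nonzero rows, and every pivot lies in the first 3 columns, so rank(P) = rank([P|b]) = 2.
The system is consistent.
rank = 2 < 3 unknowns, so there are infinitely many solutions.

infinite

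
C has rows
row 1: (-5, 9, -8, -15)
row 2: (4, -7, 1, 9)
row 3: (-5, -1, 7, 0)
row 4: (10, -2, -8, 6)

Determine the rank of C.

3

Row reduce to echelon form.
R2 ← R2 + (4/5)·R1: [0, 1/5, -27/5, -3]
R3 ← R3 − R1: [0, -10, 15, 15]
R4 ← R4 + (2)·R1: [0, 16, -24, -24]
R3 ← R3 + (50)·R2: [0, 0, -255, -135]
R4 ← R4 − (80)·R2: [0, 0, 408, 216]
R4 ← R4 + (8/5)·R3: [0, 0, 0, 0]
Echelon form has 3 nonzero rows, so rank(C) = 3.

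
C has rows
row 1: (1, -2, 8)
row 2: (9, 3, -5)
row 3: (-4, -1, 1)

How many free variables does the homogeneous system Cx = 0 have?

Row reduce to echelon form.
R2 ← R2 − (9)·R1: [0, 21, -77]
R3 ← R3 + (4)·R1: [0, -9, 33]
R3 ← R3 + (3/7)·R2: [0, 0, 0]
2 nonzero rows, so rank(C) = 2.
C has 3 columns; by rank–nullity, nullity = 3 − 2 = 1.

1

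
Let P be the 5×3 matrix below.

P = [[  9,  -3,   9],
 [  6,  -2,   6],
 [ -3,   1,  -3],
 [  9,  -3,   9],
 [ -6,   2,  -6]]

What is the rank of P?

1

Row reduce to echelon form.
R2 ← R2 − (2/3)·R1: [0, 0, 0]
R3 ← R3 + (1/3)·R1: [0, 0, 0]
R4 ← R4 − R1: [0, 0, 0]
R5 ← R5 + (2/3)·R1: [0, 0, 0]
Echelon form has 1 nonzero row, so rank(P) = 1.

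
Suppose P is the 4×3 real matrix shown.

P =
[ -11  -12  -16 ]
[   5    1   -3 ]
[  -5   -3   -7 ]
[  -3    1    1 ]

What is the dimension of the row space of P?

Row reduce to echelon form.
R2 ← R2 + (5/11)·R1: [0, -49/11, -113/11]
R3 ← R3 − (5/11)·R1: [0, 27/11, 3/11]
R4 ← R4 − (3/11)·R1: [0, 47/11, 59/11]
R3 ← R3 + (27/49)·R2: [0, 0, -264/49]
R4 ← R4 + (47/49)·R2: [0, 0, -220/49]
R4 ← R4 − (5/6)·R3: [0, 0, 0]
Echelon form has 3 nonzero rows, so rank(P) = 3.
The row space has dimension equal to the rank: 3.

3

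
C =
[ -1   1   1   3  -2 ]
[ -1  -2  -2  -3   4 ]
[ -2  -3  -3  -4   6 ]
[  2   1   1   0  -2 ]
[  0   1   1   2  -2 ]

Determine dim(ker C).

3

Row reduce to echelon form.
R2 ← R2 − R1: [0, -3, -3, -6, 6]
R3 ← R3 − (2)·R1: [0, -5, -5, -10, 10]
R4 ← R4 + (2)·R1: [0, 3, 3, 6, -6]
R3 ← R3 − (5/3)·R2: [0, 0, 0, 0, 0]
R4 ← R4 + R2: [0, 0, 0, 0, 0]
R5 ← R5 + (1/3)·R2: [0, 0, 0, 0, 0]
2 nonzero rows, so rank(C) = 2.
C has 5 columns; by rank–nullity, nullity = 5 − 2 = 3.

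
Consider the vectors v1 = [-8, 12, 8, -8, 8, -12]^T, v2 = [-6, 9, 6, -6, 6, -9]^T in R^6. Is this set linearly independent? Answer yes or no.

no

Form the matrix with these vectors as rows and row reduce.
R2 ← R2 − (3/4)·R1: [0, 0, 0, 0, 0, 0]
1 nonzero row, so the 2 vectors span a space of dimension 1.
Since 1 < 2, the vectors are linearly dependent.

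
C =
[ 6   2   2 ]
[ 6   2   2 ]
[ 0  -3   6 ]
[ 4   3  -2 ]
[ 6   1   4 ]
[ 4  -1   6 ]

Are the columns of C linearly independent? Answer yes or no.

Row reduce C to echelon form.
R2 ← R2 − R1: [0, 0, 0]
R4 ← R4 − (2/3)·R1: [0, 5/3, -10/3]
R5 ← R5 − R1: [0, -1, 2]
R6 ← R6 − (2/3)·R1: [0, -7/3, 14/3]
Swap R2 ↔ R3
R4 ← R4 + (5/9)·R2: [0, 0, 0]
R5 ← R5 − (1/3)·R2: [0, 0, 0]
R6 ← R6 − (7/9)·R2: [0, 0, 0]
2 pivots among 3 columns.
Only 2 < 3 pivot columns, so the columns are linearly dependent.

no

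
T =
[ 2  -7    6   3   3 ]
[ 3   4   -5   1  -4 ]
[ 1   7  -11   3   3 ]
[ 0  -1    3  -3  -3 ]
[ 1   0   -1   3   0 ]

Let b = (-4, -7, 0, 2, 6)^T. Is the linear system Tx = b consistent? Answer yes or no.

no

Row reduce the augmented matrix [T | b].
R2 ← R2 − (3/2)·R1: [0, 29/2, -14, -7/2, -17/2, -1]
R3 ← R3 − (1/2)·R1: [0, 21/2, -14, 3/2, 3/2, 2]
R5 ← R5 − (1/2)·R1: [0, 7/2, -4, 3/2, -3/2, 8]
R3 ← R3 − (21/29)·R2: [0, 0, -112/29, 117/29, 222/29, 79/29]
R4 ← R4 + (2/29)·R2: [0, 0, 59/29, -94/29, -104/29, 56/29]
R5 ← R5 − (7/29)·R2: [0, 0, -18/29, 68/29, 16/29, 239/29]
R4 ← R4 + (59/112)·R3: [0, 0, 0, -125/112, 25/56, 377/112]
R5 ← R5 − (9/56)·R3: [0, 0, 0, 95/56, -19/28, 437/56]
R5 ← R5 + (38/25)·R4: [0, 0, 0, 0, 0, 323/25]
The echelon form has 5 nonzero rows; the last pivot sits in the augmented column, so rank(T) = 4 but rank([T|b]) = 5.
Since the ranks differ, the system is inconsistent.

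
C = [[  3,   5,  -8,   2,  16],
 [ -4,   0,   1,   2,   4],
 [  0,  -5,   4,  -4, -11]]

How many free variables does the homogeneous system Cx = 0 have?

2

Row reduce to echelon form.
R2 ← R2 + (4/3)·R1: [0, 20/3, -29/3, 14/3, 76/3]
R3 ← R3 + (3/4)·R2: [0, 0, -13/4, -1/2, 8]
3 nonzero rows, so rank(C) = 3.
C has 5 columns; by rank–nullity, nullity = 5 − 3 = 2.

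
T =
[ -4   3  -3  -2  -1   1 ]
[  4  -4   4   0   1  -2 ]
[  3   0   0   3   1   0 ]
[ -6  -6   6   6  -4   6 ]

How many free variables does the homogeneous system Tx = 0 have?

3

Row reduce to echelon form.
R2 ← R2 + R1: [0, -1, 1, -2, 0, -1]
R3 ← R3 + (3/4)·R1: [0, 9/4, -9/4, 3/2, 1/4, 3/4]
R4 ← R4 − (3/2)·R1: [0, -21/2, 21/2, 9, -5/2, 9/2]
R3 ← R3 + (9/4)·R2: [0, 0, 0, -3, 1/4, -3/2]
R4 ← R4 − (21/2)·R2: [0, 0, 0, 30, -5/2, 15]
R4 ← R4 + (10)·R3: [0, 0, 0, 0, 0, 0]
3 nonzero rows, so rank(T) = 3.
T has 6 columns; by rank–nullity, nullity = 6 − 3 = 3.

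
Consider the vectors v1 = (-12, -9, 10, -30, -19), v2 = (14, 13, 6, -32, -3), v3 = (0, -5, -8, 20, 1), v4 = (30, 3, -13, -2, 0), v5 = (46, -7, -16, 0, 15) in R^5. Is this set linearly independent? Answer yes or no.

no

Form the matrix with these vectors as rows and row reduce.
R2 ← R2 + (7/6)·R1: [0, 5/2, 53/3, -67, -151/6]
R4 ← R4 + (5/2)·R1: [0, -39/2, 12, -77, -95/2]
R5 ← R5 + (23/6)·R1: [0, -83/2, 67/3, -115, -347/6]
R3 ← R3 + (2)·R2: [0, 0, 82/3, -114, -148/3]
R4 ← R4 + (39/5)·R2: [0, 0, 749/5, -2998/5, -1219/5]
R5 ← R5 + (83/5)·R2: [0, 0, 1578/5, -6136/5, -2378/5]
R4 ← R4 − (2247/410)·R3: [0, 0, 0, 5161/205, 5447/205]
R5 ← R5 − (2367/205)·R3: [0, 0, 0, 18262/205, 19274/205]
R5 ← R5 − (46/13)·R4: [0, 0, 0, 0, 0]
4 nonzero rows, so the 5 vectors span a space of dimension 4.
Since 4 < 5, the vectors are linearly dependent.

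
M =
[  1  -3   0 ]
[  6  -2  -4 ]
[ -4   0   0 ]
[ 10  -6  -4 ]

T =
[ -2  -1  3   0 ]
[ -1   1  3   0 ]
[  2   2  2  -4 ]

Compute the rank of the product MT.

3

First compute MT:
[[  1,  -4,  -6,   0],
 [-18, -16,   4,  16],
 [  8,   4, -12,   0],
 [-22, -24,   4,  16]]
Now row reduce the product.
R2 ← R2 + (18)·R1: [0, -88, -104, 16]
R3 ← R3 − (8)·R1: [0, 36, 36, 0]
R4 ← R4 + (22)·R1: [0, -112, -128, 16]
R3 ← R3 + (9/22)·R2: [0, 0, -72/11, 72/11]
R4 ← R4 − (14/11)·R2: [0, 0, 48/11, -48/11]
R4 ← R4 + (2/3)·R3: [0, 0, 0, 0]
3 nonzero rows, so rank(MT) = 3.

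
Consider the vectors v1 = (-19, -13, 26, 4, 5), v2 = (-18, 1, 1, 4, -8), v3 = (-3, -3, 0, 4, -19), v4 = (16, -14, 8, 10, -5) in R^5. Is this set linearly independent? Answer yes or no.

yes

Form the matrix with these vectors as rows and row reduce.
R2 ← R2 − (18/19)·R1: [0, 253/19, -449/19, 4/19, -242/19]
R3 ← R3 − (3/19)·R1: [0, -18/19, -78/19, 64/19, -376/19]
R4 ← R4 + (16/19)·R1: [0, -474/19, 568/19, 254/19, -15/19]
R3 ← R3 + (18/253)·R2: [0, 0, -1464/253, 856/253, -476/23]
R4 ← R4 + (474/253)·R2: [0, 0, -3638/253, 3482/253, -567/23]
R4 ← R4 − (1819/732)·R3: [0, 0, 0, 980/183, 4900/183]
4 nonzero rows, so the 4 vectors span a space of dimension 4.
Since 4 = 4, the vectors are linearly independent.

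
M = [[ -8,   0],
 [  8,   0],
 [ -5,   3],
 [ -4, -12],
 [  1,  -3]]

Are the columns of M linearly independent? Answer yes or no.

Row reduce M to echelon form.
R2 ← R2 + R1: [0, 0]
R3 ← R3 − (5/8)·R1: [0, 3]
R4 ← R4 − (1/2)·R1: [0, -12]
R5 ← R5 + (1/8)·R1: [0, -3]
Swap R2 ↔ R3
R4 ← R4 + (4)·R2: [0, 0]
R5 ← R5 + R2: [0, 0]
2 pivots among 2 columns.
Every column is a pivot column, so the columns are linearly independent.

yes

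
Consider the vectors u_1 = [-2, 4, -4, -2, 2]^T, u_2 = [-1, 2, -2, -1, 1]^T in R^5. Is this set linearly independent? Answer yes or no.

Form the matrix with these vectors as rows and row reduce.
R2 ← R2 − (1/2)·R1: [0, 0, 0, 0, 0]
1 nonzero row, so the 2 vectors span a space of dimension 1.
Since 1 < 2, the vectors are linearly dependent.

no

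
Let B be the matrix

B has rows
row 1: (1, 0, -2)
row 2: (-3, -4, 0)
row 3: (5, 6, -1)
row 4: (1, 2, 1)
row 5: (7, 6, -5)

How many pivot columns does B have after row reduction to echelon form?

Row reduce to echelon form.
R2 ← R2 + (3)·R1: [0, -4, -6]
R3 ← R3 − (5)·R1: [0, 6, 9]
R4 ← R4 − R1: [0, 2, 3]
R5 ← R5 − (7)·R1: [0, 6, 9]
R3 ← R3 + (3/2)·R2: [0, 0, 0]
R4 ← R4 + (1/2)·R2: [0, 0, 0]
R5 ← R5 + (3/2)·R2: [0, 0, 0]
Echelon form has 2 nonzero rows, so rank(B) = 2.
Each nonzero row contributes one pivot column: 2 pivot columns.

2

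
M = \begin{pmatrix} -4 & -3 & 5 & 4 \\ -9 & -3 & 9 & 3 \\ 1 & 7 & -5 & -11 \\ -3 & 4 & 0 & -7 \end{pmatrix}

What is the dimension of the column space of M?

Row reduce to echelon form.
R2 ← R2 − (9/4)·R1: [0, 15/4, -9/4, -6]
R3 ← R3 + (1/4)·R1: [0, 25/4, -15/4, -10]
R4 ← R4 − (3/4)·R1: [0, 25/4, -15/4, -10]
R3 ← R3 − (5/3)·R2: [0, 0, 0, 0]
R4 ← R4 − (5/3)·R2: [0, 0, 0, 0]
Echelon form has 2 nonzero rows, so rank(M) = 2.
The column space has dimension equal to the rank: 2.

2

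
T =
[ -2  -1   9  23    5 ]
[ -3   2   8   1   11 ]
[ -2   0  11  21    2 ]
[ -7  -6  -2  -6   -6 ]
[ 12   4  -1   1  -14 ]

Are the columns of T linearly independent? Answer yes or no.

Row reduce T to echelon form.
R2 ← R2 − (3/2)·R1: [0, 7/2, -11/2, -67/2, 7/2]
R3 ← R3 − R1: [0, 1, 2, -2, -3]
R4 ← R4 − (7/2)·R1: [0, -5/2, -67/2, -173/2, -47/2]
R5 ← R5 + (6)·R1: [0, -2, 53, 139, 16]
R3 ← R3 − (2/7)·R2: [0, 0, 25/7, 53/7, -4]
R4 ← R4 + (5/7)·R2: [0, 0, -262/7, -773/7, -21]
R5 ← R5 + (4/7)·R2: [0, 0, 349/7, 839/7, 18]
R4 ← R4 + (262/25)·R3: [0, 0, 0, -777/25, -1573/25]
R5 ← R5 − (349/25)·R3: [0, 0, 0, 354/25, 1846/25]
R5 ← R5 + (118/259)·R4: [0, 0, 0, 0, 11700/259]
5 pivots among 5 columns.
Every column is a pivot column, so the columns are linearly independent.

yes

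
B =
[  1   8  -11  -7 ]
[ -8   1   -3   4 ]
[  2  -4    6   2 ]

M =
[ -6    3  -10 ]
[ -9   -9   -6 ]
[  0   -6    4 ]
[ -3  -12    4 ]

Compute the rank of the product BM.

2

First compute BM:
[[-57,  81, -130],
 [ 27, -63,  78],
 [ 18, -18,  36]]
Now row reduce the product.
R2 ← R2 + (9/19)·R1: [0, -468/19, 312/19]
R3 ← R3 + (6/19)·R1: [0, 144/19, -96/19]
R3 ← R3 + (4/13)·R2: [0, 0, 0]
2 nonzero rows, so rank(BM) = 2.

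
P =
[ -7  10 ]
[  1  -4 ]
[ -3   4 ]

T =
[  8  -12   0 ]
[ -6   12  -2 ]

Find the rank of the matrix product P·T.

2

First compute PT:
[[-116, 204, -20],
 [ 32, -60,   8],
 [-48,  84,  -8]]
Now row reduce the product.
R2 ← R2 + (8/29)·R1: [0, -108/29, 72/29]
R3 ← R3 − (12/29)·R1: [0, -12/29, 8/29]
R3 ← R3 − (1/9)·R2: [0, 0, 0]
2 nonzero rows, so rank(PT) = 2.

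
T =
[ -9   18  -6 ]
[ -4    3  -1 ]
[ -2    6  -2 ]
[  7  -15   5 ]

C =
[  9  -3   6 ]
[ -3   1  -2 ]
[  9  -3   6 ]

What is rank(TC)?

1

First compute TC:
[[-189,  63, -126],
 [-54,  18, -36],
 [-54,  18, -36],
 [153, -51, 102]]
Now row reduce the product.
R2 ← R2 − (2/7)·R1: [0, 0, 0]
R3 ← R3 − (2/7)·R1: [0, 0, 0]
R4 ← R4 + (17/21)·R1: [0, 0, 0]
1 nonzero row, so rank(TC) = 1.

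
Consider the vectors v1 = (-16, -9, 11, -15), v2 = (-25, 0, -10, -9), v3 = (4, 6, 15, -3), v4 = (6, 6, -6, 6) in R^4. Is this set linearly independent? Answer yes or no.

Form the matrix with these vectors as rows and row reduce.
R2 ← R2 − (25/16)·R1: [0, 225/16, -435/16, 231/16]
R3 ← R3 + (1/4)·R1: [0, 15/4, 71/4, -27/4]
R4 ← R4 + (3/8)·R1: [0, 21/8, -15/8, 3/8]
R3 ← R3 − (4/15)·R2: [0, 0, 25, -53/5]
R4 ← R4 − (14/75)·R2: [0, 0, 16/5, -58/25]
R4 ← R4 − (16/125)·R3: [0, 0, 0, -602/625]
4 nonzero rows, so the 4 vectors span a space of dimension 4.
Since 4 = 4, the vectors are linearly independent.

yes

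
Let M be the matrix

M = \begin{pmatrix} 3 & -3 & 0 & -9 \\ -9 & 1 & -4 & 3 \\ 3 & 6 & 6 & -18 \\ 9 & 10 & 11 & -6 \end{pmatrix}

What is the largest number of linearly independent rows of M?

Row reduce to echelon form.
R2 ← R2 + (3)·R1: [0, -8, -4, -24]
R3 ← R3 − R1: [0, 9, 6, -9]
R4 ← R4 − (3)·R1: [0, 19, 11, 21]
R3 ← R3 + (9/8)·R2: [0, 0, 3/2, -36]
R4 ← R4 + (19/8)·R2: [0, 0, 3/2, -36]
R4 ← R4 − R3: [0, 0, 0, 0]
Echelon form has 3 nonzero rows, so rank(M) = 3.
The rank gives the maximum number of linearly independent rows: 3.

3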